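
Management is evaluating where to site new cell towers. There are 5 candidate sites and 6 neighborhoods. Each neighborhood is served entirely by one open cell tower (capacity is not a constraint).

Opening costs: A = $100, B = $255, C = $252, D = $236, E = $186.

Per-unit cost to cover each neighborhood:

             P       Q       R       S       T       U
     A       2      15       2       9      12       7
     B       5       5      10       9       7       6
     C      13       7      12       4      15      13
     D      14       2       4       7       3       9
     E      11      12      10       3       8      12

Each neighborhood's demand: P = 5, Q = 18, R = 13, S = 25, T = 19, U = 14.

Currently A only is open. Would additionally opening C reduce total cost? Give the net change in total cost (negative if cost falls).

Current service cost with {A}: 857.
Adding C: each neighborhood re-picks its cheapest; new service cost 588, saving 269.
Extra fixed cost: 252. Net change = 252 − 269 = -17.
(Totals: 957 → 940.)

Yes — net change −17 (cost falls by 17).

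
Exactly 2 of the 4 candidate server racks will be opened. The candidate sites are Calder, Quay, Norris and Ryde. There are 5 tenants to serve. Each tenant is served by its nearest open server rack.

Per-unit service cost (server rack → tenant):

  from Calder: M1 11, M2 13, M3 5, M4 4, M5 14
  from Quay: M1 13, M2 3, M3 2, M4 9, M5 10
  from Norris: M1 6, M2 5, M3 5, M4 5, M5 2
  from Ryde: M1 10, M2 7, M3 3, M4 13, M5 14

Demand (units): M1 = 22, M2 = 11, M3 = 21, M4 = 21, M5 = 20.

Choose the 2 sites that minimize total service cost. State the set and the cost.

With exactly 2 open, each tenant uses its cheapest among the chosen.
{Quay, Norris}: M1→Norris 6·22=132, M2→Quay 3·11=33, M3→Quay 2·21=42, M4→Norris 5·21=105, M5→Norris 2·20=40. Service cost 352.
{Norris, Ryde}: service cost 395
{Calder, Norris}: service cost 416
Among all 6 size-2 choices, {Quay, Norris} is lowest.

Choose Quay and Norris; total service cost 352.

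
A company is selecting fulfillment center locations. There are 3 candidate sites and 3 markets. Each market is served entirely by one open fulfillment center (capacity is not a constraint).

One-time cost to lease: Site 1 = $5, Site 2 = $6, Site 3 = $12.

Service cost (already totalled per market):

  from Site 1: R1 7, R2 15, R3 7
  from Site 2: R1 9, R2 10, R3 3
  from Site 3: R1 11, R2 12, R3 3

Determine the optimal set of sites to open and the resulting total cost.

Open Site 2 only; minimum total cost 28.

For any fixed open set, each market goes to its cheapest open site; total = fixed + service.
{Site 2}: R1→Site 2 9, R2→Site 2 10, R3→Site 2 3. Service 22; fixed 6; total 28.
{Site 1, Site 2}: service 20 + fixed 11 = 31
{Site 1}: R1→Site 1 7, R2→Site 1 15, R3→Site 1 7. Service 29; fixed 5; total 34.
{Site 1, Site 2, Site 3}: service 20 + fixed 23 = 43
No other subset beats 28.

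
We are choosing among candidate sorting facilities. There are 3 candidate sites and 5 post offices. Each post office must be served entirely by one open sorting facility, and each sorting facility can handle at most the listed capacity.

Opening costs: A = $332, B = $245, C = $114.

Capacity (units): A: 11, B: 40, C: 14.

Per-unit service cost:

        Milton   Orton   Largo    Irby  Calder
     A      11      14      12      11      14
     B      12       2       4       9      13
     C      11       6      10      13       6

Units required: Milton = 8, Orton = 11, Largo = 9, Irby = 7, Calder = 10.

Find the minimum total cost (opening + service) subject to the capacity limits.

Minimum total cost: 636

Open {B, C}: Milton→B 12·8=96, Orton→B 2·11=22, Largo→B 4·9=36, Irby→B 9·7=63, Calder→C 6·10=60.
Loads: B carries 35/40, C carries 10/14. Service 277; fixed 359; total 636.
Next best feasible plan costs 698.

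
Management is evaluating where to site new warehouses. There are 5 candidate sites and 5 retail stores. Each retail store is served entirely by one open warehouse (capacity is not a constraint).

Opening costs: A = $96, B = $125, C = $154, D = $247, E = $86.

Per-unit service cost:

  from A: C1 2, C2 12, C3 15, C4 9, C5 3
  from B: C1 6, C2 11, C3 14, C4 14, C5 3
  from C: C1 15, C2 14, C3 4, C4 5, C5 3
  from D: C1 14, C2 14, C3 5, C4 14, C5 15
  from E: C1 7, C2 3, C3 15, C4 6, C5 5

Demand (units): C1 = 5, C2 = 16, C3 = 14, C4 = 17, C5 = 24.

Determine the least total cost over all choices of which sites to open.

For any fixed open set, each retail store goes to its cheapest open site; total = fixed + service.
{C, E}: C1→E 7·5=35, C2→E 3·16=48, C3→C 4·14=56, C4→C 5·17=85, C5→C 3·24=72. Service 296; fixed 240; total 536.
{E}: service 515 + fixed 86 = 601
{A, C, E}: C1→A 2·5=10, C2→E 3·16=48, C3→C 4·14=56, C4→C 5·17=85, C5→A 3·24=72. Service 271; fixed 336; total 607.
{A, B, C, D, E}: service 271 + fixed 708 = 979
No other subset beats 536.

Minimum total cost: 536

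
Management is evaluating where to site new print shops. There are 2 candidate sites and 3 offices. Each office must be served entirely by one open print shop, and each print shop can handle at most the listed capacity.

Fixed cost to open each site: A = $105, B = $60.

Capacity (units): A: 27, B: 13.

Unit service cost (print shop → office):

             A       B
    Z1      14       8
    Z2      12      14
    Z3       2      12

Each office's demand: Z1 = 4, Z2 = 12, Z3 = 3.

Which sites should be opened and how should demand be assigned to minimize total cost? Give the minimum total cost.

Open {A}: Z1→A 14·4=56, Z2→A 12·12=144, Z3→A 2·3=6.
Loads: A carries 19/27. Service 206; fixed 105; total 311.
Next best feasible plan costs 347.

Minimum total cost: 311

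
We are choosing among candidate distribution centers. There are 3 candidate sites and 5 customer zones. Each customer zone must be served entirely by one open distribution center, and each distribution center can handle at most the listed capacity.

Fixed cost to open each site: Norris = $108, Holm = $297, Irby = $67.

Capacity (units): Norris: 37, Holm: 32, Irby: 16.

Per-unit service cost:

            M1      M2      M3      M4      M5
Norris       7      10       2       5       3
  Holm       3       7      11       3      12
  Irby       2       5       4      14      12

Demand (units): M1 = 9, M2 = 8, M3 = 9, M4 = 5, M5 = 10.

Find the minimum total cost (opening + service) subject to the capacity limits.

Minimum total cost: 346

Open {Norris, Irby}: M1→Irby 2·9=18, M2→Norris 10·8=80, M3→Norris 2·9=18, M4→Norris 5·5=25, M5→Norris 3·10=30.
Loads: Norris carries 32/37, Irby carries 9/16. Service 171; fixed 175; total 346.
Next best feasible plan costs 351.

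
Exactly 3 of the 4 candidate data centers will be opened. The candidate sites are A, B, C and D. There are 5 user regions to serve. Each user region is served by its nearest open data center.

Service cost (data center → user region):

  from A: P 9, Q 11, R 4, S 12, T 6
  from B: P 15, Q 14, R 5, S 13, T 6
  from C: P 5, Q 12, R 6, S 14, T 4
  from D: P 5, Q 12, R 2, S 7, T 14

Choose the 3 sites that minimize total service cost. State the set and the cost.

With exactly 3 open, each user region uses its cheapest among the chosen.
{A, C, D}: P→C 5, Q→A 11, R→D 2, S→D 7, T→C 4. Service cost 29.
{B, C, D}: service cost 30
{A, B, D}: service cost 31
Among all 4 size-3 choices, {A, C, D} is lowest.

Choose A, C and D; total service cost 29.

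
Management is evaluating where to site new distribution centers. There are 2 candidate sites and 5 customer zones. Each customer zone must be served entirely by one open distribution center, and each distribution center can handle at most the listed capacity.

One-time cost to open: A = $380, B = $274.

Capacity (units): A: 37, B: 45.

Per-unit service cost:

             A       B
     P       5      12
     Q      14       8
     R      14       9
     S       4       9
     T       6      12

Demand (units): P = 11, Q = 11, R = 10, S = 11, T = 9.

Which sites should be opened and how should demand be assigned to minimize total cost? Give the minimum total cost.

Open {A, B}: P→A 5·11=55, Q→B 8·11=88, R→B 9·10=90, S→A 4·11=44, T→A 6·9=54.
Loads: A carries 31/37, B carries 21/45. Service 331; fixed 654; total 985.
Next best feasible plan costs 1039.

Minimum total cost: 985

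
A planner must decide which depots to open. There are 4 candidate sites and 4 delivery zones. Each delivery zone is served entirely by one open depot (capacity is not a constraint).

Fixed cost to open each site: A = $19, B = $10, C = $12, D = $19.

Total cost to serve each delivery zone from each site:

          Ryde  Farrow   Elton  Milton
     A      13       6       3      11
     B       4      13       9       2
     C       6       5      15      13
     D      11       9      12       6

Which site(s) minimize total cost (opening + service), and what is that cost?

For any fixed open set, each delivery zone goes to its cheapest open site; total = fixed + service.
{B}: Ryde→B 4, Farrow→B 13, Elton→B 9, Milton→B 2. Service 28; fixed 10; total 38.
{B, C}: Ryde→B 4, Farrow→C 5, Elton→B 9, Milton→B 2. Service 20; fixed 22; total 42.
{A, B}: service 15 + fixed 29 = 44
{A, B, C, D}: service 14 + fixed 60 = 74
No other subset beats 38.

Open B only; minimum total cost 38.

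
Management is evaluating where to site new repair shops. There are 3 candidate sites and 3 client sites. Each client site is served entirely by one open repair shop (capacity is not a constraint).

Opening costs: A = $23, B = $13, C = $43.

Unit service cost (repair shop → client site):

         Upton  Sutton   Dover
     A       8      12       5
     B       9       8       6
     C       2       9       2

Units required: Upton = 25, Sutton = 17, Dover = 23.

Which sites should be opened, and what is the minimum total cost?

Open B and C; minimum total cost 288.

For any fixed open set, each client site goes to its cheapest open site; total = fixed + service.
{B, C}: Upton→C 2·25=50, Sutton→B 8·17=136, Dover→C 2·23=46. Service 232; fixed 56; total 288.
{C}: service 249 + fixed 43 = 292
{A, B, C}: service 232 + fixed 79 = 311
{B}: service 499 + fixed 13 = 512
(All 7 nonempty subsets were checked; B and C is lowest.)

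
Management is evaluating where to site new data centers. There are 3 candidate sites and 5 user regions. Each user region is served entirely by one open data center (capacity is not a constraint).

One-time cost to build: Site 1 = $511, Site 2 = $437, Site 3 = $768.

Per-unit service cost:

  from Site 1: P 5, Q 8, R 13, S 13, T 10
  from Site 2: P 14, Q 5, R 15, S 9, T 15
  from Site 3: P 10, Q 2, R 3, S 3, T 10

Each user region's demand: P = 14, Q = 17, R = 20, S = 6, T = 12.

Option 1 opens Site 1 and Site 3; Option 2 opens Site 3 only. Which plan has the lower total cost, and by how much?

Option 2 is cheaper by 441.

Option 1: {Site 1, Site 3}: P→Site 1 5·14=70, Q→Site 3 2·17=34, R→Site 3 3·20=60, S→Site 3 3·6=18, T→Site 1 10·12=120. Service 302; fixed 1279; total 1581.
Option 2: {Site 3}: P→Site 3 10·14=140, Q→Site 3 2·17=34, R→Site 3 3·20=60, S→Site 3 3·6=18, T→Site 3 10·12=120. Service 372; fixed 768; total 1140.
Difference: |1581 − 1140| = 441.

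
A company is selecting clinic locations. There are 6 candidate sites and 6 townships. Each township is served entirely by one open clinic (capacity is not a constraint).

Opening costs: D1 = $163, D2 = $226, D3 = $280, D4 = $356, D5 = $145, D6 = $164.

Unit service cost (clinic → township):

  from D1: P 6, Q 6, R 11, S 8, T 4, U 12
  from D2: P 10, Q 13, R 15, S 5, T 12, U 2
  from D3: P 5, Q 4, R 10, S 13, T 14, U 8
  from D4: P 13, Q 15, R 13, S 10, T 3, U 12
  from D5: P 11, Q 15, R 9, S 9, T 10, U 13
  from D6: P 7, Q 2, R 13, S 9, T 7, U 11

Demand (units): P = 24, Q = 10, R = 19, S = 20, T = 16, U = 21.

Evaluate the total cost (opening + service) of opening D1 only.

Total cost: 1052

Each township is assigned to its cheapest site among the open ones.
{D1}: P→D1 6·24=144, Q→D1 6·10=60, R→D1 11·19=209, S→D1 8·20=160, T→D1 4·16=64, U→D1 12·21=252. Service 889; fixed 163; total 1052.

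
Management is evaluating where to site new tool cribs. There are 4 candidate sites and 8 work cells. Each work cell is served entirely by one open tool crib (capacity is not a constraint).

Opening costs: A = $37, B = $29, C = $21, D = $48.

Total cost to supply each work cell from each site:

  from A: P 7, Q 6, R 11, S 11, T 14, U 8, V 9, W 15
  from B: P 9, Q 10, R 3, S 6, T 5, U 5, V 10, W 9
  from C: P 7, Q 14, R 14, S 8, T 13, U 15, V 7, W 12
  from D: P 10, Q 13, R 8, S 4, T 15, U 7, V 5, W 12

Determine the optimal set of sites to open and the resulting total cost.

Open B only; minimum total cost 86.

For any fixed open set, each work cell goes to its cheapest open site; total = fixed + service.
{B}: P→B 9, Q→B 10, R→B 3, S→B 6, T→B 5, U→B 5, V→B 10, W→B 9. Service 57; fixed 29; total 86.
{B, C}: service 52 + fixed 50 = 102
{C}: service 90 + fixed 21 = 111
{A, B, C, D}: service 44 + fixed 135 = 179
No other subset beats 86.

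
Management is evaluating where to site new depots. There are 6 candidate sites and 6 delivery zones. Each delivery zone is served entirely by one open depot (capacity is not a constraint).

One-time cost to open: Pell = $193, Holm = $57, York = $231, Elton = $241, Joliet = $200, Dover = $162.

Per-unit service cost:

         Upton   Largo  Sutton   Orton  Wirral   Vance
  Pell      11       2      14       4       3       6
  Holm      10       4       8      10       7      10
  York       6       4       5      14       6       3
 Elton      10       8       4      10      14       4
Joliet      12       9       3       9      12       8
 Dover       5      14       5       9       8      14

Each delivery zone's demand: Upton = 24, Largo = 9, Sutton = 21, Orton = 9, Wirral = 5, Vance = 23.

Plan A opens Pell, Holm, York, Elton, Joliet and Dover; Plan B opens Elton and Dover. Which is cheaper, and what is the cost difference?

Plan B is cheaper by 513.

Plan A: {Pell, Holm, York, Elton, Joliet, Dover}: Upton→Dover 5·24=120, Largo→Pell 2·9=18, Sutton→Joliet 3·21=63, Orton→Pell 4·9=36, Wirral→Pell 3·5=15, Vance→York 3·23=69. Service 321; fixed 1084; total 1405.
Plan B: {Elton, Dover}: Upton→Dover 5·24=120, Largo→Elton 8·9=72, Sutton→Elton 4·21=84, Orton→Dover 9·9=81, Wirral→Dover 8·5=40, Vance→Elton 4·23=92. Service 489; fixed 403; total 892.
Difference: |1405 − 892| = 513.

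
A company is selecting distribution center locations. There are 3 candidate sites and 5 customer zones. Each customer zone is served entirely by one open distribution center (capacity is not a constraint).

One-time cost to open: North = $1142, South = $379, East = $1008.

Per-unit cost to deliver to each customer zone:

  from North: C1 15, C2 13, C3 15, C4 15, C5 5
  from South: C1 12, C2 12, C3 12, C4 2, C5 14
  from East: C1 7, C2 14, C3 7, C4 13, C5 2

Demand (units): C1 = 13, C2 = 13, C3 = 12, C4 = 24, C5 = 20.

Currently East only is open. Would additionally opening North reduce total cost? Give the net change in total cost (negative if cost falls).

Current service cost with {East}: 709.
Adding North: each customer zone re-picks its cheapest; new service cost 696, saving 13.
Extra fixed cost: 1142. Net change = 1142 − 13 = 1129.
(Totals: 1717 → 2846.)

No — net change +1129 (cost rises by 1129).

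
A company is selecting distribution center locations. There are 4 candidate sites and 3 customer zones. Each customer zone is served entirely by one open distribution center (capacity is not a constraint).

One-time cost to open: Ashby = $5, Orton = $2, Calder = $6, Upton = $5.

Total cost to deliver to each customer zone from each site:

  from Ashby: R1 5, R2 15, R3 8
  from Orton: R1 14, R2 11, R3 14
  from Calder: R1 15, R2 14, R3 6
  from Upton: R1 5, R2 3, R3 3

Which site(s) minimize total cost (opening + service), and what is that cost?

Open Upton only; minimum total cost 16.

For any fixed open set, each customer zone goes to its cheapest open site; total = fixed + service.
{Upton}: R1→Upton 5, R2→Upton 3, R3→Upton 3. Service 11; fixed 5; total 16.
{Orton, Upton}: R1→Upton 5, R2→Upton 3, R3→Upton 3. Service 11; fixed 7; total 18.
{Ashby, Upton}: service 11 + fixed 10 = 21
{Ashby, Orton, Calder, Upton}: R1→Ashby 5, R2→Upton 3, R3→Upton 3. Service 11; fixed 18; total 29.
(All 15 nonempty subsets were checked; Upton only is lowest.)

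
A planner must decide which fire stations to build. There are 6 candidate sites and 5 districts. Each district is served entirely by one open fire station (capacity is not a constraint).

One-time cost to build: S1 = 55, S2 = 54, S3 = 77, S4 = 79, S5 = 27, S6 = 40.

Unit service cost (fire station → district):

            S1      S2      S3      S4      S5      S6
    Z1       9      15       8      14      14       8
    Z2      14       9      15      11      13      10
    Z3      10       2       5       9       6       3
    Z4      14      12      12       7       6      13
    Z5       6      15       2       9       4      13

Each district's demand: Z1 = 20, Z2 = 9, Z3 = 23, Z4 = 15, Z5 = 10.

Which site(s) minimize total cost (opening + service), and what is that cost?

For any fixed open set, each district goes to its cheapest open site; total = fixed + service.
{S5, S6}: Z1→S6 8·20=160, Z2→S6 10·9=90, Z3→S6 3·23=69, Z4→S5 6·15=90, Z5→S5 4·10=40. Service 449; fixed 67; total 516.
{S2, S5, S6}: Z1→S6 8·20=160, Z2→S2 9·9=81, Z3→S2 2·23=46, Z4→S5 6·15=90, Z5→S5 4·10=40. Service 417; fixed 121; total 538.
{S2, S3, S5}: service 397 + fixed 158 = 555
{S1, S2, S3, S4, S5, S6}: Z1→S3 8·20=160, Z2→S2 9·9=81, Z3→S2 2·23=46, Z4→S5 6·15=90, Z5→S3 2·10=20. Service 397; fixed 332; total 729.
No other subset beats 516.

Open S5 and S6; minimum total cost 516.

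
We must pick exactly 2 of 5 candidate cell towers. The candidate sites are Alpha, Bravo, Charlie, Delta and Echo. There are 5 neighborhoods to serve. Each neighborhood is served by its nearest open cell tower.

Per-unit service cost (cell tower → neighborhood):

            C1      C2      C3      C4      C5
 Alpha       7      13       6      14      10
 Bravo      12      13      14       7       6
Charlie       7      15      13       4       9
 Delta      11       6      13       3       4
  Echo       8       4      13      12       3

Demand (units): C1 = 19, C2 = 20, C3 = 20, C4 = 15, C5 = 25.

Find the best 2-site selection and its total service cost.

With exactly 2 open, each neighborhood uses its cheapest among the chosen.
{Alpha, Delta}: C1→Alpha 7·19=133, C2→Delta 6·20=120, C3→Alpha 6·20=120, C4→Delta 3·15=45, C5→Delta 4·25=100. Service cost 518.
{Alpha, Echo}: service cost 588
{Charlie, Echo}: service cost 608
Among all 10 size-2 choices, {Alpha, Delta} is lowest.

Choose Alpha and Delta; total service cost 518.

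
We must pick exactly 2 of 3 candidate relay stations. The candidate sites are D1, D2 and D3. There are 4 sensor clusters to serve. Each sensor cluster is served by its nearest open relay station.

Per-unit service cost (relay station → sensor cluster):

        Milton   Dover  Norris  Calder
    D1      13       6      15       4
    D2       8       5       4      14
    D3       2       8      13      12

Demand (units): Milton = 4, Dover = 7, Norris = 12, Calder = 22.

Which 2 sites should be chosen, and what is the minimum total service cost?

Choose D1 and D2; total service cost 203.

With exactly 2 open, each sensor cluster uses its cheapest among the chosen.
{D1, D2}: Milton→D2 8·4=32, Dover→D2 5·7=35, Norris→D2 4·12=48, Calder→D1 4·22=88. Service cost 203.
{D1, D3}: service cost 294
{D2, D3}: service cost 355
Among all 3 size-2 choices, {D1, D2} is lowest.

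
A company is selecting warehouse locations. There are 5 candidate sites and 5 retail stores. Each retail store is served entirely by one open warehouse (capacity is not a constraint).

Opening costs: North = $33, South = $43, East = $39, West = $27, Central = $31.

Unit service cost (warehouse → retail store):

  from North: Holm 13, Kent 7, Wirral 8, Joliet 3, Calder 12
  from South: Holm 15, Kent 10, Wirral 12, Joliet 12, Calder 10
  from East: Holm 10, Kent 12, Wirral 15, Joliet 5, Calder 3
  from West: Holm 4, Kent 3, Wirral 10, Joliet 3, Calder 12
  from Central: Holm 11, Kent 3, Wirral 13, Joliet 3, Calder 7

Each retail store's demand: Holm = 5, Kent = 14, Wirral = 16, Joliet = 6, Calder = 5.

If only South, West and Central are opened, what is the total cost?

Each retail store is assigned to its cheapest site among the open ones.
{South, West, Central}: Holm→West 4·5=20, Kent→West 3·14=42, Wirral→West 10·16=160, Joliet→West 3·6=18, Calder→Central 7·5=35. Service 275; fixed 101; total 376.

Total cost: 376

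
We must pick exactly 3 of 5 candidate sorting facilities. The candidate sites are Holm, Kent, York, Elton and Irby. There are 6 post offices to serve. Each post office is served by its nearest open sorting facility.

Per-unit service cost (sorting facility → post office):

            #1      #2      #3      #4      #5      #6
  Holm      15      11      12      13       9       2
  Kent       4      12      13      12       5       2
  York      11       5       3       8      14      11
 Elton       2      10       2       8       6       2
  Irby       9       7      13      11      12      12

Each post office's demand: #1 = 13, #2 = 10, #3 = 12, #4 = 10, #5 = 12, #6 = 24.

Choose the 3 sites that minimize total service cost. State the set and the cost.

With exactly 3 open, each post office uses its cheapest among the chosen.
{Kent, York, Elton}: #1→Elton 2·13=26, #2→York 5·10=50, #3→Elton 2·12=24, #4→York 8·10=80, #5→Kent 5·12=60, #6→Kent 2·24=48. Service cost 288.
{Holm, York, Elton}: service cost 300
{York, Elton, Irby}: service cost 300
Among all 10 size-3 choices, {Kent, York, Elton} is lowest.

Choose Kent, York and Elton; total service cost 288.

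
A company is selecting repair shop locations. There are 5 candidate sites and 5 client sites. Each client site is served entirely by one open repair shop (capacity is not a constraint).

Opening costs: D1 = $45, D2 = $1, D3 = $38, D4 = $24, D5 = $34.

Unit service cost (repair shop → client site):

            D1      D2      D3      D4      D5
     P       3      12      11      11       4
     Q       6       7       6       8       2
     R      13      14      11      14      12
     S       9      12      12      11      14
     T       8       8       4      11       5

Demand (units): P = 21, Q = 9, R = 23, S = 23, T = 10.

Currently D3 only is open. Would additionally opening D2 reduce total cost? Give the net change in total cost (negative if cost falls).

No — net change +1 (cost rises by 1).

Current service cost with {D3}: 854.
Adding D2: each client site re-picks its cheapest; new service cost 854, saving 0.
Extra fixed cost: 1. Net change = 1 − 0 = 1.
(Totals: 892 → 893.)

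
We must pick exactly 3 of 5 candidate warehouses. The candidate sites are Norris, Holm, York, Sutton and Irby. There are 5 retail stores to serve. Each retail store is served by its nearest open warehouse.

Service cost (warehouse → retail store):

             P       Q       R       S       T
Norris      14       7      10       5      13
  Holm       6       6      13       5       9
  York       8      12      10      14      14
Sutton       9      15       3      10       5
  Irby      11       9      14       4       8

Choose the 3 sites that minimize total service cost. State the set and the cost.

With exactly 3 open, each retail store uses its cheapest among the chosen.
{Holm, Sutton, Irby}: P→Holm 6, Q→Holm 6, R→Sutton 3, S→Irby 4, T→Sutton 5. Service cost 24.
{Norris, Holm, Sutton}: service cost 25
{Holm, York, Sutton}: service cost 25
Among all 10 size-3 choices, {Holm, Sutton, Irby} is lowest.

Choose Holm, Sutton and Irby; total service cost 24.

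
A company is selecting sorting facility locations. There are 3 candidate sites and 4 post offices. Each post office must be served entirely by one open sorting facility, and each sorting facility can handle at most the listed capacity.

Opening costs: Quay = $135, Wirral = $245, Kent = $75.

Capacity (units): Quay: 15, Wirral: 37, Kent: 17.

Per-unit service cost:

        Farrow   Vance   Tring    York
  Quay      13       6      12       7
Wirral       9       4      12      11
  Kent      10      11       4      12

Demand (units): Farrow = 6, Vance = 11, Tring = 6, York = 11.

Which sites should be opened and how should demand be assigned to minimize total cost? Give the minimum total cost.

Minimum total cost: 536

Open {Wirral}: Farrow→Wirral 9·6=54, Vance→Wirral 4·11=44, Tring→Wirral 12·6=72, York→Wirral 11·11=121.
Loads: Wirral carries 34/37. Service 291; fixed 245; total 536.
Next best feasible plan costs 563.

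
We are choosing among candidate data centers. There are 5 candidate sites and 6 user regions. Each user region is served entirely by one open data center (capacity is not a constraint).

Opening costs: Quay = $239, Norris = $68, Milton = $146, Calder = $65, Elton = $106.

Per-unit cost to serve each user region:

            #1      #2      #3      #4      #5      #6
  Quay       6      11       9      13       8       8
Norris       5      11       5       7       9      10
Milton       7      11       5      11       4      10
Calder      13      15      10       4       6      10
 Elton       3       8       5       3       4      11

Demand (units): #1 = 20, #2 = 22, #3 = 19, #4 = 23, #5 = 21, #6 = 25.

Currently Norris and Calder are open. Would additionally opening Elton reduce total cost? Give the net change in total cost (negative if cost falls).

Yes — net change −65 (cost falls by 65).

Current service cost with {Norris, Calder}: 905.
Adding Elton: each user region re-picks its cheapest; new service cost 734, saving 171.
Extra fixed cost: 106. Net change = 106 − 171 = -65.
(Totals: 1038 → 973.)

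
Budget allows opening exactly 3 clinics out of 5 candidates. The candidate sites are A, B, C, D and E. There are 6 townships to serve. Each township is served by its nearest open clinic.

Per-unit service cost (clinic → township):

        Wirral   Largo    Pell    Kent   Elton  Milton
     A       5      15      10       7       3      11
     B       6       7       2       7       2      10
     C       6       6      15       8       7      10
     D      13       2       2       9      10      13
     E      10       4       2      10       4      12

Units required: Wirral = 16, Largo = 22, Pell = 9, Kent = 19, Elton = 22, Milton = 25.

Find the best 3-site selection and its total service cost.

Choose A, B and D; total service cost 569.

With exactly 3 open, each township uses its cheapest among the chosen.
{A, B, D}: Wirral→A 5·16=80, Largo→D 2·22=44, Pell→B 2·9=18, Kent→A 7·19=133, Elton→B 2·22=44, Milton→B 10·25=250. Service cost 569.
{B, C, D}: service cost 585
{B, D, E}: service cost 585
Among all 10 size-3 choices, {A, B, D} is lowest.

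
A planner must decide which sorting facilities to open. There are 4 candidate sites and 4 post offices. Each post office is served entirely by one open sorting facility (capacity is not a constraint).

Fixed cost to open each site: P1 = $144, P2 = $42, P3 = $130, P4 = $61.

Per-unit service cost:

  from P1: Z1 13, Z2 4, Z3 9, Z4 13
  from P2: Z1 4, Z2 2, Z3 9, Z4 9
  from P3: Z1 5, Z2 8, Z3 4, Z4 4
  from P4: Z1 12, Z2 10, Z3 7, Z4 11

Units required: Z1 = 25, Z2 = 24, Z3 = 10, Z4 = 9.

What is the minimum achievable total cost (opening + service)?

Minimum total cost: 361

For any fixed open set, each post office goes to its cheapest open site; total = fixed + service.
{P2}: Z1→P2 4·25=100, Z2→P2 2·24=48, Z3→P2 9·10=90, Z4→P2 9·9=81. Service 319; fixed 42; total 361.
{P2, P3}: Z1→P2 4·25=100, Z2→P2 2·24=48, Z3→P3 4·10=40, Z4→P3 4·9=36. Service 224; fixed 172; total 396.
{P2, P4}: service 299 + fixed 103 = 402
{P1, P2, P3, P4}: Z1→P2 4·25=100, Z2→P2 2·24=48, Z3→P3 4·10=40, Z4→P3 4·9=36. Service 224; fixed 377; total 601.
(All 15 nonempty subsets were checked; P2 only is lowest.)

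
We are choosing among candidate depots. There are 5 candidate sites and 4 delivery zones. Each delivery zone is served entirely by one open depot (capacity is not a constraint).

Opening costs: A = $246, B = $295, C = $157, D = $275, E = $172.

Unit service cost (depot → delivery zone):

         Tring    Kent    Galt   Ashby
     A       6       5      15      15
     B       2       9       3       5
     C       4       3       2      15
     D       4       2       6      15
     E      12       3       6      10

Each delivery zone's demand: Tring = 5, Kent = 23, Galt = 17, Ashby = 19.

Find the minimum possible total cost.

Minimum total cost: 565

For any fixed open set, each delivery zone goes to its cheapest open site; total = fixed + service.
{C}: Tring→C 4·5=20, Kent→C 3·23=69, Galt→C 2·17=34, Ashby→C 15·19=285. Service 408; fixed 157; total 565.
{E}: Tring→E 12·5=60, Kent→E 3·23=69, Galt→E 6·17=102, Ashby→E 10·19=190. Service 421; fixed 172; total 593.
{C, E}: Tring→C 4·5=20, Kent→C 3·23=69, Galt→C 2·17=34, Ashby→E 10·19=190. Service 313; fixed 329; total 642.
{A, B, C, D, E}: service 185 + fixed 1145 = 1330
No other subset beats 565.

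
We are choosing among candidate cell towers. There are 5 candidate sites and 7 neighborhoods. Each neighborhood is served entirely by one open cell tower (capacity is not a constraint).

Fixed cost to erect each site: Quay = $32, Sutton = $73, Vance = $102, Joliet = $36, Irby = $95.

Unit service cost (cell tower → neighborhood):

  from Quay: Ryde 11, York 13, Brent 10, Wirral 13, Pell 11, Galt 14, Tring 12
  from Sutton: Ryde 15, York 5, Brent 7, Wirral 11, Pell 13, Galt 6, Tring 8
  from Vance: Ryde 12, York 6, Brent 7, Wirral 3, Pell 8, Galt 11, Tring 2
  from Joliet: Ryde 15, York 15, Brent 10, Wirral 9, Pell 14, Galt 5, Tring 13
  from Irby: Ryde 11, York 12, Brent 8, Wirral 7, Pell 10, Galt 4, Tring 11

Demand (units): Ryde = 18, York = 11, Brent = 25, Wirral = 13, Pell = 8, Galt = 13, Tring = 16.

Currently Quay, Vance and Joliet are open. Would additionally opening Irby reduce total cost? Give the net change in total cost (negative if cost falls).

No — net change +82 (cost rises by 82).

Current service cost with {Quay, Vance, Joliet}: 639.
Adding Irby: each neighborhood re-picks its cheapest; new service cost 626, saving 13.
Extra fixed cost: 95. Net change = 95 − 13 = 82.
(Totals: 809 → 891.)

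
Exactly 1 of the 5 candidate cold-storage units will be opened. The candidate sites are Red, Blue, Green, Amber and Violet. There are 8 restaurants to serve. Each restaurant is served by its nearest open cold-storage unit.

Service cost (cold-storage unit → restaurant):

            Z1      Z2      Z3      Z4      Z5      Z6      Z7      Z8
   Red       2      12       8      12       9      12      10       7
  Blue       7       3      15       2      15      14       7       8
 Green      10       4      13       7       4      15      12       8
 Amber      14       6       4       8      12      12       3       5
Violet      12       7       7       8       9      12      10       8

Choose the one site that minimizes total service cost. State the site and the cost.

Choose Amber only; total service cost 64.

With exactly 1 open, each restaurant uses its cheapest among the chosen.
{Amber}: Z1→Amber 14, Z2→Amber 6, Z3→Amber 4, Z4→Amber 8, Z5→Amber 12, Z6→Amber 12, Z7→Amber 3, Z8→Amber 5. Service cost 64.
{Blue}: service cost 71
{Red}: service cost 72
Among all 5 size-1 choices, {Amber} is lowest.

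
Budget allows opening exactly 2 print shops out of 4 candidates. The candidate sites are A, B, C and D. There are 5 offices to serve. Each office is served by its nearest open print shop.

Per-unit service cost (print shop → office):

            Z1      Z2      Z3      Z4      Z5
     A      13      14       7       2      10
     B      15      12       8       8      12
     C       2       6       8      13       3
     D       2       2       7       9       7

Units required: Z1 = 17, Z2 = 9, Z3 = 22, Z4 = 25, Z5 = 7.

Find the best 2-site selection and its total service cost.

Choose A and D; total service cost 305.

With exactly 2 open, each office uses its cheapest among the chosen.
{A, D}: Z1→D 2·17=34, Z2→D 2·9=18, Z3→A 7·22=154, Z4→A 2·25=50, Z5→D 7·7=49. Service cost 305.
{A, C}: service cost 313
{C, D}: service cost 452
Among all 6 size-2 choices, {A, D} is lowest.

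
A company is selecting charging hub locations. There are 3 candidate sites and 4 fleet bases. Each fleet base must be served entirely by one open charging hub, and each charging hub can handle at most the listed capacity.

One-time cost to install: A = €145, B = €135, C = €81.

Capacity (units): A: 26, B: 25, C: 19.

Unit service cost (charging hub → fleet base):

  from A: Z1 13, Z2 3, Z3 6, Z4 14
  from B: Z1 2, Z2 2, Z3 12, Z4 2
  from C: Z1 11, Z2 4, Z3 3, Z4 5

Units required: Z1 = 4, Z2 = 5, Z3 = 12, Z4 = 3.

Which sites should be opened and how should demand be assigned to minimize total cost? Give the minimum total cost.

Minimum total cost: 276

Open {B, C}: Z1→B 2·4=8, Z2→B 2·5=10, Z3→C 3·12=36, Z4→B 2·3=6.
Loads: B carries 12/25, C carries 12/19. Service 60; fixed 216; total 276.
Next best feasible plan costs 285.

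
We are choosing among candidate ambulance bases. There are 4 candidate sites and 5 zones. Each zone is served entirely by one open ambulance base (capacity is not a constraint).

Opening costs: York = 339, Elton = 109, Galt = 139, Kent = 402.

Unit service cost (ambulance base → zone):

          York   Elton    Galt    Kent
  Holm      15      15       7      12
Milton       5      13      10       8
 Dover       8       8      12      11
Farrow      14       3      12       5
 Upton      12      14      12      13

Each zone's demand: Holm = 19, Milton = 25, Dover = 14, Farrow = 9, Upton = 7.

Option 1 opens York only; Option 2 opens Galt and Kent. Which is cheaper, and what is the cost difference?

Option 1 is cheaper by 86.

Option 1: {York}: Holm→York 15·19=285, Milton→York 5·25=125, Dover→York 8·14=112, Farrow→York 14·9=126, Upton→York 12·7=84. Service 732; fixed 339; total 1071.
Option 2: {Galt, Kent}: Holm→Galt 7·19=133, Milton→Kent 8·25=200, Dover→Kent 11·14=154, Farrow→Kent 5·9=45, Upton→Galt 12·7=84. Service 616; fixed 541; total 1157.
Difference: |1071 − 1157| = 86.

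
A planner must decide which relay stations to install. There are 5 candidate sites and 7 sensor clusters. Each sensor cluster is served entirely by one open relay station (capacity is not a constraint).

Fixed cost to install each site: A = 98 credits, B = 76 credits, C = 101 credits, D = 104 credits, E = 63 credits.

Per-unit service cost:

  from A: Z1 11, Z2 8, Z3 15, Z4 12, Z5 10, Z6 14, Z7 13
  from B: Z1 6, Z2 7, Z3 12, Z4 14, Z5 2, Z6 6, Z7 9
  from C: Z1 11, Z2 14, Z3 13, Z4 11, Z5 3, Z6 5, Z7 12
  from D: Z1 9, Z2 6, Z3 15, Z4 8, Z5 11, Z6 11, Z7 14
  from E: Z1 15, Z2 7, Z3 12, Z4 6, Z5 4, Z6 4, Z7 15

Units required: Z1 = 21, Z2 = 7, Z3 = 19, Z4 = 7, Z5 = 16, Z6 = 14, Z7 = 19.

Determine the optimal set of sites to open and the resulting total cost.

Open B and E; minimum total cost 843.

For any fixed open set, each sensor cluster goes to its cheapest open site; total = fixed + service.
{B, E}: Z1→B 6·21=126, Z2→B 7·7=49, Z3→B 12·19=228, Z4→E 6·7=42, Z5→B 2·16=32, Z6→E 4·14=56, Z7→B 9·19=171. Service 704; fixed 139; total 843.
{B}: Z1→B 6·21=126, Z2→B 7·7=49, Z3→B 12·19=228, Z4→B 14·7=98, Z5→B 2·16=32, Z6→B 6·14=84, Z7→B 9·19=171. Service 788; fixed 76; total 864.
{B, D}: Z1→B 6·21=126, Z2→D 6·7=42, Z3→B 12·19=228, Z4→D 8·7=56, Z5→B 2·16=32, Z6→B 6·14=84, Z7→B 9·19=171. Service 739; fixed 180; total 919.
{A, B, C, D, E}: Z1→B 6·21=126, Z2→D 6·7=42, Z3→B 12·19=228, Z4→E 6·7=42, Z5→B 2·16=32, Z6→E 4·14=56, Z7→B 9·19=171. Service 697; fixed 442; total 1139.
No other subset beats 843.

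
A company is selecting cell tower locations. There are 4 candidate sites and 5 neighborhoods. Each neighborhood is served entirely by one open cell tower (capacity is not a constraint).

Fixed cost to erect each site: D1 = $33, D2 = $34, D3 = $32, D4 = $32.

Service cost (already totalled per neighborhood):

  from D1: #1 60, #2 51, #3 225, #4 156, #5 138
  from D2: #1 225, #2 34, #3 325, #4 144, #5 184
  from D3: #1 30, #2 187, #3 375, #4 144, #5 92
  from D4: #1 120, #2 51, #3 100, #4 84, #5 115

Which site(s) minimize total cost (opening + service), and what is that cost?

For any fixed open set, each neighborhood goes to its cheapest open site; total = fixed + service.
{D3, D4}: #1→D3 30, #2→D4 51, #3→D4 100, #4→D4 84, #5→D3 92. Service 357; fixed 64; total 421.
{D2, D3, D4}: service 340 + fixed 98 = 438
{D1, D3, D4}: service 357 + fixed 97 = 454
{D1, D2, D3, D4}: service 340 + fixed 131 = 471
No other subset beats 421.

Open D3 and D4; minimum total cost 421.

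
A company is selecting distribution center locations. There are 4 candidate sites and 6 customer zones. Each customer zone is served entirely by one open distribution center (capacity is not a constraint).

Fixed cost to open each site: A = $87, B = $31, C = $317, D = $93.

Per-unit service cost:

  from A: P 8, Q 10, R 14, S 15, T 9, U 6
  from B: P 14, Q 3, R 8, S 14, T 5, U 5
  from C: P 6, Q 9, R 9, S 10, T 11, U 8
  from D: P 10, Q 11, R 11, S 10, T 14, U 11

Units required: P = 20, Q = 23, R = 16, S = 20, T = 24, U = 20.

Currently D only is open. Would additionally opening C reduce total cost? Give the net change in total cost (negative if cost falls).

Current service cost with {D}: 1385.
Adding C: each customer zone re-picks its cheapest; new service cost 1095, saving 290.
Extra fixed cost: 317. Net change = 317 − 290 = 27.
(Totals: 1478 → 1505.)

No — net change +27 (cost rises by 27).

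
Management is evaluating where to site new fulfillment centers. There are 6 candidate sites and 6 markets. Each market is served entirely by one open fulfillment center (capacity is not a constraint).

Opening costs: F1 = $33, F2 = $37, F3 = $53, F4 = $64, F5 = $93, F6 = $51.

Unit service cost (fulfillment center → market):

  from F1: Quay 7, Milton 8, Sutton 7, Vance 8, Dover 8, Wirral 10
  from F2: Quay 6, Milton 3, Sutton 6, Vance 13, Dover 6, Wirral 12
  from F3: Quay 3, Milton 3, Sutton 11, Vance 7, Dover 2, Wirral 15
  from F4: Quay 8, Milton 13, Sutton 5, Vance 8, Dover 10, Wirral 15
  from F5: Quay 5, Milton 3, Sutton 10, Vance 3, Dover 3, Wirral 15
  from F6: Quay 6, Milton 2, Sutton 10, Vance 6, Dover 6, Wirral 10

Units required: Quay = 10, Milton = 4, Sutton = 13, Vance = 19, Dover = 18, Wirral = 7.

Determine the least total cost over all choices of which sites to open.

For any fixed open set, each market goes to its cheapest open site; total = fixed + service.
{F1, F3}: Quay→F3 3·10=30, Milton→F3 3·4=12, Sutton→F1 7·13=91, Vance→F3 7·19=133, Dover→F3 2·18=36, Wirral→F1 10·7=70. Service 372; fixed 86; total 458.
{F1, F5}: Quay→F5 5·10=50, Milton→F5 3·4=12, Sutton→F1 7·13=91, Vance→F5 3·19=57, Dover→F5 3·18=54, Wirral→F1 10·7=70. Service 334; fixed 126; total 460.
{F2, F3}: Quay→F3 3·10=30, Milton→F2 3·4=12, Sutton→F2 6·13=78, Vance→F3 7·19=133, Dover→F3 2·18=36, Wirral→F2 12·7=84. Service 373; fixed 90; total 463.
{F1, F2, F3, F4, F5, F6}: Quay→F3 3·10=30, Milton→F6 2·4=8, Sutton→F4 5·13=65, Vance→F5 3·19=57, Dover→F3 2·18=36, Wirral→F1 10·7=70. Service 266; fixed 331; total 597.
No other subset beats 458.

Minimum total cost: 458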